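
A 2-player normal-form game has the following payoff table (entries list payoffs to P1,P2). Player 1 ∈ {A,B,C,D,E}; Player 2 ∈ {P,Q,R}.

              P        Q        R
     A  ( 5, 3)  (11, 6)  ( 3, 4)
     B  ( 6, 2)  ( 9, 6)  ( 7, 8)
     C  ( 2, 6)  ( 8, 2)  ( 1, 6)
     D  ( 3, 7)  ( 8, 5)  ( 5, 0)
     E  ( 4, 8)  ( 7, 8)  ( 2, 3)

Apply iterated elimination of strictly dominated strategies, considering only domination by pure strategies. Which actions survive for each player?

Remaining: P1:{A,B} P2:{Q,R}

P1 drop C (A beats it: P:5>2 Q:11>8 R:3>1)
P1 drop D (B beats it: P:6>3 Q:9>8 R:7>5)
P1 drop E (A beats it: P:5>4 Q:11>7 R:3>2)
P2 drop P (Q beats it: A:6>3 B:6>2)
P1→{A,B} P2→{Q,R}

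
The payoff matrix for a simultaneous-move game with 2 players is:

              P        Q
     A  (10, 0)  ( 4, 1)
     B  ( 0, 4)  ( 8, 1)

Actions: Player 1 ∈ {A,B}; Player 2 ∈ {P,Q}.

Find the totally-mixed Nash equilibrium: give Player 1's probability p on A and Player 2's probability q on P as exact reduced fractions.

P1 indiff ⇒ q·10+(1-q)·4 = q·0+(1-q)·8 ⇒ q(10) = (1-q)(4) ⇒ q = 2/7
P2 indiff ⇒ p·0+(1-p)·4 = p·1+(1-p)·1 ⇒ p(-1) = (1-p)(-3) ⇒ p = 3/4

p=3/4, q=2/7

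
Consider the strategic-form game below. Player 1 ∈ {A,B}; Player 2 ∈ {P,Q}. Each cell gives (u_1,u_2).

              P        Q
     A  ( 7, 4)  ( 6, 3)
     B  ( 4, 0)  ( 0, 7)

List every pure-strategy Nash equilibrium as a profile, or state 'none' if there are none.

(A,P): NE
(A,Q): not NE [P2→P gives 4>3]
(B,P): not NE [P1→A gives 7>4; P2→Q gives 7>0]
(B,Q): not NE [P1→A gives 6>0]

Nash profiles: (A,P)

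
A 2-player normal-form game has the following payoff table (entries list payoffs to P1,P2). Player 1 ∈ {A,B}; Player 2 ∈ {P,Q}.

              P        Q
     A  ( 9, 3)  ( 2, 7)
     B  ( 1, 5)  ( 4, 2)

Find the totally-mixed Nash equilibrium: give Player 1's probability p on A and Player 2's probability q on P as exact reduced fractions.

(p,q) = (3/7, 1/5)

P1 indiff ⇒ q·9+(1-q)·2 = q·1+(1-q)·4 ⇒ q(8) = (1-q)(2) ⇒ q = 1/5
P2 indiff ⇒ p·3+(1-p)·5 = p·7+(1-p)·2 ⇒ p(-4) = (1-p)(-3) ⇒ p = 3/7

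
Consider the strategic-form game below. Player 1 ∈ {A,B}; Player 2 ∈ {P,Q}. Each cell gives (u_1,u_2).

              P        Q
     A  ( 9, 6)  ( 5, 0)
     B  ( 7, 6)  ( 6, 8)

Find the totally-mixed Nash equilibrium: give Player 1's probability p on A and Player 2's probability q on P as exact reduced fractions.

(p,q) = (1/4, 1/3)

P1 indiff ⇒ q·9+(1-q)·5 = q·7+(1-q)·6 ⇒ q(2) = (1-q)(1) ⇒ q = 1/3
P2 indiff ⇒ p·6+(1-p)·6 = p·0+(1-p)·8 ⇒ p(6) = (1-p)(2) ⇒ p = 1/4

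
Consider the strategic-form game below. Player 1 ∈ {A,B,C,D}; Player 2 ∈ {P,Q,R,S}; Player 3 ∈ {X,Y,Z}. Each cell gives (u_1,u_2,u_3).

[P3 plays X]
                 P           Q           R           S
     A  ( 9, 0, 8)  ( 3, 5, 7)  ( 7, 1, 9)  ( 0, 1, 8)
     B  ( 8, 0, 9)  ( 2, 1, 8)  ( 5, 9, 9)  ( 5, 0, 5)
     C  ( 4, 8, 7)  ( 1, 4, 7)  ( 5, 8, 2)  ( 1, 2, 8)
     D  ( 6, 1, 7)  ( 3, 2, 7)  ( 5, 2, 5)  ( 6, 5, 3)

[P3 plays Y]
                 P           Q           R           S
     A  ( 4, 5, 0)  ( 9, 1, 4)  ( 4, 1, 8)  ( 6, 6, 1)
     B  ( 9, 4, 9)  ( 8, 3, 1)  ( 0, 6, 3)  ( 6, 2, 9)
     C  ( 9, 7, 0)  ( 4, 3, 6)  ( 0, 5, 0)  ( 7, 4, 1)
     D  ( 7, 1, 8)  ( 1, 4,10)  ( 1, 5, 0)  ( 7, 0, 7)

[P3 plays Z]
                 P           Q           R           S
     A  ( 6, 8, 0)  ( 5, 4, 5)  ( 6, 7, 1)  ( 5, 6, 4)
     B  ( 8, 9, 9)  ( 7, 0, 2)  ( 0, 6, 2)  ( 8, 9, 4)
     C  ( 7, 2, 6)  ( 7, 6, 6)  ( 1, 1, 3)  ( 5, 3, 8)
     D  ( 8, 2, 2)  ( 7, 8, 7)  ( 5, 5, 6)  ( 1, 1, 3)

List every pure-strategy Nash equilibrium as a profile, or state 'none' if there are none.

(A,P,X): not NE [P2→Q gives 5>0]
(A,P,Y): not NE [P1→C gives 9>4; P2→S gives 6>5; P3→X gives 8>0]
(A,P,Z): not NE [P1→D gives 8>6; P3→X gives 8>0]
(A,Q,X): NE
(A,Q,Y): not NE [P2→S gives 6>1; P3→X gives 7>4]
(A,Q,Z): not NE [P1→D gives 7>5; P2→P gives 8>4; P3→X gives 7>5]
(A,R,X): not NE [P2→Q gives 5>1]
(A,R,Y): not NE [P2→S gives 6>1; P3→X gives 9>8]
(A,R,Z): not NE [P2→P gives 8>7; P3→X gives 9>1]
(A,S,X): not NE [P1→D gives 6>0; P2→Q gives 5>1]
(A,S,Y): not NE [P1→D gives 7>6; P3→X gives 8>1]
(A,S,Z): not NE [P1→B gives 8>5; P2→P gives 8>6; P3→X gives 8>4]
(B,P,X): not NE [P1→A gives 9>8; P2→R gives 9>0]
(B,P,Y): not NE [P2→R gives 6>4]
(B,P,Z): NE
(B,Q,X): not NE [P1→D gives 3>2; P2→R gives 9>1]
(B,Q,Y): not NE [P1→A gives 9>8; P2→R gives 6>3; P3→X gives 8>1]
(B,Q,Z): not NE [P2→S gives 9>0; P3→X gives 8>2]
(B,R,X): not NE [P1→A gives 7>5]
(B,R,Y): not NE [P1→A gives 4>0; P3→X gives 9>3]
(B,R,Z): not NE [P1→A gives 6>0; P2→S gives 9>6; P3→X gives 9>2]
(B,S,X): not NE [P1→D gives 6>5; P2→R gives 9>0; P3→Y gives 9>5]
(B,S,Y): not NE [P1→D gives 7>6; P2→R gives 6>2]
(B,S,Z): not NE [P3→Y gives 9>4]
(C,P,X): not NE [P1→A gives 9>4]
(C,P,Y): not NE [P3→X gives 7>0]
(C,P,Z): not NE [P1→D gives 8>7; P2→Q gives 6>2; P3→X gives 7>6]
(C,Q,X): not NE [P1→D gives 3>1; P2→R gives 8>4]
(C,Q,Y): not NE [P1→A gives 9>4; P2→P gives 7>3; P3→X gives 7>6]
(C,Q,Z): not NE [P3→X gives 7>6]
(C,R,X): not NE [P1→A gives 7>5; P3→Z gives 3>2]
(C,R,Y): not NE [P1→A gives 4>0; P2→P gives 7>5; P3→Z gives 3>0]
(C,R,Z): not NE [P1→A gives 6>1; P2→Q gives 6>1]
(C,S,X): not NE [P1→D gives 6>1; P2→R gives 8>2]
(C,S,Y): not NE [P2→P gives 7>4; P3→Z gives 8>1]
(C,S,Z): not NE [P1→B gives 8>5; P2→Q gives 6>3]
(D,P,X): not NE [P1→A gives 9>6; P2→S gives 5>1; P3→Y gives 8>7]
(D,P,Y): not NE [P1→C gives 9>7; P2→R gives 5>1]
(D,P,Z): not NE [P2→Q gives 8>2; P3→Y gives 8>2]
(D,Q,X): not NE [P2→S gives 5>2; P3→Y gives 10>7]
(D,Q,Y): not NE [P1→A gives 9>1; P2→R gives 5>4]
(D,Q,Z): not NE [P3→Y gives 10>7]
(D,R,X): not NE [P1→A gives 7>5; P2→S gives 5>2; P3→Z gives 6>5]
(D,R,Y): not NE [P1→A gives 4>1; P3→Z gives 6>0]
(D,R,Z): not NE [P1→A gives 6>5; P2→Q gives 8>5]
(D,S,X): not NE [P3→Y gives 7>3]
(D,S,Y): not NE [P2→R gives 5>0]
(D,S,Z): not NE [P1→B gives 8>1; P2→Q gives 8>1; P3→Y gives 7>3]

NE set: (A,Q,X), (B,P,Z)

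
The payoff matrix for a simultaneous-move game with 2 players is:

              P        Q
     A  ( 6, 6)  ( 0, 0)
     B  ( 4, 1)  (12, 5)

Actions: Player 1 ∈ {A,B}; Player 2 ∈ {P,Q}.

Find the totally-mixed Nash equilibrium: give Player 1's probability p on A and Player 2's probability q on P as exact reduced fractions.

P1 indiff ⇒ q·6+(1-q)·0 = q·4+(1-q)·12 ⇒ q(2) = (1-q)(12) ⇒ q = 6/7
P2 indiff ⇒ p·6+(1-p)·1 = p·0+(1-p)·5 ⇒ p(6) = (1-p)(4) ⇒ p = 2/5

(p,q) = (2/5, 6/7)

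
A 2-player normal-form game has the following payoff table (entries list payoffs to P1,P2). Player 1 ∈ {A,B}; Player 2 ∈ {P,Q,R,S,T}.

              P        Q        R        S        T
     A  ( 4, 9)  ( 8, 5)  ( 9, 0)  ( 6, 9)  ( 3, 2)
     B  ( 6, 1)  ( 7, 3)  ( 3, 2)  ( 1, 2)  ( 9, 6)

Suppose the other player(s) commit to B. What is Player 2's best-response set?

argmax u_2 = {T}

u_2(P vs B) = 1
u_2(Q vs B) = 3
u_2(R vs B) = 2
u_2(S vs B) = 2
u_2(T vs B) = 6
max payoff 6 at {T}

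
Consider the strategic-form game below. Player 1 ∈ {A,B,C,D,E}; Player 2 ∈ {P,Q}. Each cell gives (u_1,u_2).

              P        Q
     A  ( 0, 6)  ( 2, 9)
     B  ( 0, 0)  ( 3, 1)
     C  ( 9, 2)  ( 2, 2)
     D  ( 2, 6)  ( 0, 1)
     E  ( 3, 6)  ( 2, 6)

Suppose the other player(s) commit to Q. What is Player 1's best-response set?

u_1(A vs Q) = 2
u_1(B vs Q) = 3
u_1(C vs Q) = 2
u_1(D vs Q) = 0
u_1(E vs Q) = 2
max payoff 3 at {B}

BR_1 = {B}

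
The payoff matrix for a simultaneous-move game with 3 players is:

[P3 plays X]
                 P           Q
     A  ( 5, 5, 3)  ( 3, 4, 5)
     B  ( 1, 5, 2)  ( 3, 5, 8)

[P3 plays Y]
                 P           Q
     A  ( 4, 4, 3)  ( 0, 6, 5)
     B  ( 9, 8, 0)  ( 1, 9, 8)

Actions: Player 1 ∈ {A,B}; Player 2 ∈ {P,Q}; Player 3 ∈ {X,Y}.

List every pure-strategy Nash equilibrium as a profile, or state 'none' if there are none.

NE set: (A,P,X), (B,Q,X), (B,Q,Y)

(A,P,X): NE
(A,P,Y): not NE [P1→B gives 9>4; P2→Q gives 6>4]
(A,Q,X): not NE [P2→P gives 5>4]
(A,Q,Y): not NE [P1→B gives 1>0]
(B,P,X): not NE [P1→A gives 5>1]
(B,P,Y): not NE [P2→Q gives 9>8; P3→X gives 2>0]
(B,Q,X): NE
(B,Q,Y): NE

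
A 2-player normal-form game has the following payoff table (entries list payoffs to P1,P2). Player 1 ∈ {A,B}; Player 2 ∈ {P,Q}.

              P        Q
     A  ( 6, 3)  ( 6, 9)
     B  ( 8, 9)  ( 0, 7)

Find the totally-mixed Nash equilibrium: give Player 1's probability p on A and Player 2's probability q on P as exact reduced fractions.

P1 indiff ⇒ q·6+(1-q)·6 = q·8+(1-q)·0 ⇒ q(-2) = (1-q)(-6) ⇒ q = 3/4
P2 indiff ⇒ p·3+(1-p)·9 = p·9+(1-p)·7 ⇒ p(-6) = (1-p)(-2) ⇒ p = 1/4

P1 mixes 1/4 on A; P2 mixes 3/4 on P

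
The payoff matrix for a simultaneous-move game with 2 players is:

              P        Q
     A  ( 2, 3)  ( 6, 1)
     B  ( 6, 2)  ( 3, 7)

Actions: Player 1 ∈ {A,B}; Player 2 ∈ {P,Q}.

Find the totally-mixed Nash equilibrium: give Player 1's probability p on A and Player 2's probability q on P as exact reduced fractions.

(p,q) = (5/7, 3/7)

P1 indiff ⇒ q·2+(1-q)·6 = q·6+(1-q)·3 ⇒ q(-4) = (1-q)(-3) ⇒ q = 3/7
P2 indiff ⇒ p·3+(1-p)·2 = p·1+(1-p)·7 ⇒ p(2) = (1-p)(5) ⇒ p = 5/7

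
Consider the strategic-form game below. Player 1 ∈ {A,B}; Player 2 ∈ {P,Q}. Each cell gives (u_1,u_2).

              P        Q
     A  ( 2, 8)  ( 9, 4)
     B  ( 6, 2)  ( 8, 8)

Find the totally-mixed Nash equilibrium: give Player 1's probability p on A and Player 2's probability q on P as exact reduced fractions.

P1 indiff ⇒ q·2+(1-q)·9 = q·6+(1-q)·8 ⇒ q(-4) = (1-q)(-1) ⇒ q = 1/5
P2 indiff ⇒ p·8+(1-p)·2 = p·4+(1-p)·8 ⇒ p(4) = (1-p)(6) ⇒ p = 3/5

(p,q) = (3/5, 1/5)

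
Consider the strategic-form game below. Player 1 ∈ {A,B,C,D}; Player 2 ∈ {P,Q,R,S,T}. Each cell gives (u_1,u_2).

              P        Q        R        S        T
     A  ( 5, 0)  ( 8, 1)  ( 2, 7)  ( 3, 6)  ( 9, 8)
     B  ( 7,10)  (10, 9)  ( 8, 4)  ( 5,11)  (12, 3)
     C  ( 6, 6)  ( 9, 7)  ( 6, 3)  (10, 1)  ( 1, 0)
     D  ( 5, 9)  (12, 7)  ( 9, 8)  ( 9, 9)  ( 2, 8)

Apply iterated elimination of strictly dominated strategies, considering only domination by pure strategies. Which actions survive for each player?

P1 drop A (B beats it: P:7>5 Q:10>8 R:8>2 S:5>3 T:12>9)
P2 drop R (P beats it: B:10>4 C:6>3 D:9>8)
P2 drop T (P beats it: B:10>3 C:6>0 D:9>8)
P1→{B,C,D} P2→{P,Q,S}

Survivors P1:{B,C,D} P2:{P,Q,S}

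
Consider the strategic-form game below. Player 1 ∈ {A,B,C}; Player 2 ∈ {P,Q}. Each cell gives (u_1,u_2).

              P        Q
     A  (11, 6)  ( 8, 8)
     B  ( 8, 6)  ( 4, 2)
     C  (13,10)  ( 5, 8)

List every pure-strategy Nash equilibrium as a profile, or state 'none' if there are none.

NE set: (A,Q), (C,P)

(A,P): not NE [P1→C gives 13>11; P2→Q gives 8>6]
(A,Q): NE
(B,P): not NE [P1→C gives 13>8]
(B,Q): not NE [P1→A gives 8>4; P2→P gives 6>2]
(C,P): NE
(C,Q): not NE [P1→A gives 8>5; P2→P gives 10>8]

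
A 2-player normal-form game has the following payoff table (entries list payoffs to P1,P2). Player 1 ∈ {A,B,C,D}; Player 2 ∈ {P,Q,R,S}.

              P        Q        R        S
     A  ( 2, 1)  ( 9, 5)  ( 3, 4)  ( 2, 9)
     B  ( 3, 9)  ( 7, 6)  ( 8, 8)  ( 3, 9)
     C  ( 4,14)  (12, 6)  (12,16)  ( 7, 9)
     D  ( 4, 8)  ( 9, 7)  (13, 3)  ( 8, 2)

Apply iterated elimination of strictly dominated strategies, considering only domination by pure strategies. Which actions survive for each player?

IESDS → P1:{C,D} P2:{P,R}

P1 drop A (C beats it: P:4>2 Q:12>9 R:12>3 S:7>2)
P1 drop B (C beats it: P:4>3 Q:12>7 R:12>8 S:7>3)
P2 drop Q (P beats it: C:14>6 D:8>7)
P2 drop S (P beats it: C:14>9 D:8>2)
P1→{C,D} P2→{P,R}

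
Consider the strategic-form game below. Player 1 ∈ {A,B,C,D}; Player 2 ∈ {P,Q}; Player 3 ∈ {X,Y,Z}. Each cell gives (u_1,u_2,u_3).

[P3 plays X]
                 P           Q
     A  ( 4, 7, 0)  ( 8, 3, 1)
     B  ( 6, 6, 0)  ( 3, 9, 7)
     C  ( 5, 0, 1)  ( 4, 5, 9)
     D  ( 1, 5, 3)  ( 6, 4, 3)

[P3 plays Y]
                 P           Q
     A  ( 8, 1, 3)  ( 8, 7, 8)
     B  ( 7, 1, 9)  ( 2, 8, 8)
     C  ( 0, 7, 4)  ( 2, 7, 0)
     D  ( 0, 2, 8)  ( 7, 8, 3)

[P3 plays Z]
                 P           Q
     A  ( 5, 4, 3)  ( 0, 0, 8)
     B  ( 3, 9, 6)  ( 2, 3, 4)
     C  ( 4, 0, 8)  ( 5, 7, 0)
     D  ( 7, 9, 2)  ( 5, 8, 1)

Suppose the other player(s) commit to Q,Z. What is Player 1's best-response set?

u_1(A vs Q,Z) = 0
u_1(B vs Q,Z) = 2
u_1(C vs Q,Z) = 5
u_1(D vs Q,Z) = 5
max payoff 5 at {C,D}

BR_1 = {C,D}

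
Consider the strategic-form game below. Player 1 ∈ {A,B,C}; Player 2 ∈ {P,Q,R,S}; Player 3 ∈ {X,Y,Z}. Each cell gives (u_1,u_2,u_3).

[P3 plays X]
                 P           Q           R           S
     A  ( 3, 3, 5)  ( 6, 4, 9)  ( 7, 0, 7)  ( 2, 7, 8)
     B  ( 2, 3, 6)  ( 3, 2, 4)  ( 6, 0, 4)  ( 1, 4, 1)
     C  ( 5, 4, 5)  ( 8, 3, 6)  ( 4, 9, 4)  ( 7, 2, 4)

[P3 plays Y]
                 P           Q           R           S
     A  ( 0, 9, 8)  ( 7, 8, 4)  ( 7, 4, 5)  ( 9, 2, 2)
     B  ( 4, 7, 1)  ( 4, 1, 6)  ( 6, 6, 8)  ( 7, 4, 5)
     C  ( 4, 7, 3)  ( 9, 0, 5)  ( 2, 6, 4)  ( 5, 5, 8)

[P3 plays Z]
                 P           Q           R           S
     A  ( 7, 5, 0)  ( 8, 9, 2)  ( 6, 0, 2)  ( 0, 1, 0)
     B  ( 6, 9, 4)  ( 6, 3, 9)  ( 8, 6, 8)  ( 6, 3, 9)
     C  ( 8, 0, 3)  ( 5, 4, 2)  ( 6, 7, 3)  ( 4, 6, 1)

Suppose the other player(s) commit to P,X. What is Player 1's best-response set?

BR_1 = {C}

u_1(A vs P,X) = 3
u_1(B vs P,X) = 2
u_1(C vs P,X) = 5
max payoff 5 at {C}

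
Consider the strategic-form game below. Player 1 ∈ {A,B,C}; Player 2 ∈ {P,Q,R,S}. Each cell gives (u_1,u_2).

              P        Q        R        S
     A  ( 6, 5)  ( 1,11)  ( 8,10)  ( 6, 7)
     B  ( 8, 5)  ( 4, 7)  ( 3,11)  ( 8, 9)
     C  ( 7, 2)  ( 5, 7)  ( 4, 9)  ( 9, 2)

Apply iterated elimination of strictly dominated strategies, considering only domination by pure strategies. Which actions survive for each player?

Remaining: P1:{A,C} P2:{Q,R}

P2 drop P (Q beats it: A:11>5 B:7>5 C:7>2)
P1 drop B (C beats it: Q:5>4 R:4>3 S:9>8)
P2 drop S (Q beats it: A:11>7 C:7>2)
P1→{A,C} P2→{Q,R}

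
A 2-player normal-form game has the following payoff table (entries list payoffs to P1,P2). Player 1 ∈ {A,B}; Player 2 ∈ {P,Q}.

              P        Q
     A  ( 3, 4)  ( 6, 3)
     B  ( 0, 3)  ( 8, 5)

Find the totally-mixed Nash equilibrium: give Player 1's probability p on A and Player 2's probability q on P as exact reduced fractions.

(p,q) = (2/3, 2/5)

P1 indiff ⇒ q·3+(1-q)·6 = q·0+(1-q)·8 ⇒ q(3) = (1-q)(2) ⇒ q = 2/5
P2 indiff ⇒ p·4+(1-p)·3 = p·3+(1-p)·5 ⇒ p(1) = (1-p)(2) ⇒ p = 2/3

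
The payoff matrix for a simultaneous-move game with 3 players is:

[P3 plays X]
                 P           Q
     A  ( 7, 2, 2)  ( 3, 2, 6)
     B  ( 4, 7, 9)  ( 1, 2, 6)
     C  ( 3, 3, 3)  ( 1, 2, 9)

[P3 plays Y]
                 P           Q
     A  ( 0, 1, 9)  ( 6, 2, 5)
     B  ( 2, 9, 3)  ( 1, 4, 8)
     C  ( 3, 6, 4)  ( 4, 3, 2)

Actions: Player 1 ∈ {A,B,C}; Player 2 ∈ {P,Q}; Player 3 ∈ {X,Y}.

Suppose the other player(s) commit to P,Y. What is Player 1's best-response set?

BR_1 = {C}

u_1(A vs P,Y) = 0
u_1(B vs P,Y) = 2
u_1(C vs P,Y) = 3
max payoff 3 at {C}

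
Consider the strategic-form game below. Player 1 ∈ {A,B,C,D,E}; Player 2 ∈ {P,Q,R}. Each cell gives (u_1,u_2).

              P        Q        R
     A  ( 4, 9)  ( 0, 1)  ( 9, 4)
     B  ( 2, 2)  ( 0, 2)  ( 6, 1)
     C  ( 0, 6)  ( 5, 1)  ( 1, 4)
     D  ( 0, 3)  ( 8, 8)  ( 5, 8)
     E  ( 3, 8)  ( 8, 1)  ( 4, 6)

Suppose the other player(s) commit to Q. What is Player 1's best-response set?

u_1(A vs Q) = 0
u_1(B vs Q) = 0
u_1(C vs Q) = 5
u_1(D vs Q) = 8
u_1(E vs Q) = 8
max payoff 8 at {D,E}

P1 best: {D,E}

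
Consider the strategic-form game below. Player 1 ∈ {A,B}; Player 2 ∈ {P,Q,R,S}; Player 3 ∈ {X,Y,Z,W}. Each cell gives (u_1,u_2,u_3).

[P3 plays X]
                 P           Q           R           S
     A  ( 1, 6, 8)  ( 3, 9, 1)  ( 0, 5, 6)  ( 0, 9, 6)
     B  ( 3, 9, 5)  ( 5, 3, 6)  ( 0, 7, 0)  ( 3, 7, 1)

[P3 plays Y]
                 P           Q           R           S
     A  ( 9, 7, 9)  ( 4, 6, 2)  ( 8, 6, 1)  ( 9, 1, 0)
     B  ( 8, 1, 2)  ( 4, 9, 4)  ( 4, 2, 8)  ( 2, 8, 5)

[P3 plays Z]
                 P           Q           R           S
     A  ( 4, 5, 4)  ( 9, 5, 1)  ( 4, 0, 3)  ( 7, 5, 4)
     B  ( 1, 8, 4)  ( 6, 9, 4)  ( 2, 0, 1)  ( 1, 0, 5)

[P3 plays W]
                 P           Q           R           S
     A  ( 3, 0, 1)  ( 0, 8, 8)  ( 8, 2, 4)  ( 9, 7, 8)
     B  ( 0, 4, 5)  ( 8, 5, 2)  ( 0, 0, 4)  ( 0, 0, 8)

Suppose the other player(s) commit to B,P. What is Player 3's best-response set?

argmax u_3 = {X,W}

u_3(X vs B,P) = 5
u_3(Y vs B,P) = 2
u_3(Z vs B,P) = 4
u_3(W vs B,P) = 5
max payoff 5 at {X,W}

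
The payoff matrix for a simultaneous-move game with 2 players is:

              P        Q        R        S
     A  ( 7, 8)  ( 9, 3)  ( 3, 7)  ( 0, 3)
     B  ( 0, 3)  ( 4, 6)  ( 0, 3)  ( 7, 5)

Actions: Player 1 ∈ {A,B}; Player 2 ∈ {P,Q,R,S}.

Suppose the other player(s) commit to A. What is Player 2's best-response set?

argmax u_2 = {P}

u_2(P vs A) = 8
u_2(Q vs A) = 3
u_2(R vs A) = 7
u_2(S vs A) = 3
max payoff 8 at {P}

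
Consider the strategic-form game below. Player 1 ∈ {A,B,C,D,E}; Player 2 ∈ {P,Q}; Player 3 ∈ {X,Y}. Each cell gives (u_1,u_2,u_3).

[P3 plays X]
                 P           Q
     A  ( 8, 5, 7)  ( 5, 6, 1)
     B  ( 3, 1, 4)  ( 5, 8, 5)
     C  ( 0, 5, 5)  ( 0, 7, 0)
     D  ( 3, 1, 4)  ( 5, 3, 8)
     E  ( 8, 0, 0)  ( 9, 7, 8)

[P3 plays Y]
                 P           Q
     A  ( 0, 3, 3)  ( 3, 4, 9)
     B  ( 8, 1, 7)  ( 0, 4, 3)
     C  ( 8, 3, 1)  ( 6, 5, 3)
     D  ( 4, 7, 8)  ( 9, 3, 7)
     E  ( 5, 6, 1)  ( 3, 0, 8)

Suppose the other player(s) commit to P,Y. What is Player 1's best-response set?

BR_1 = {B,C}

u_1(A vs P,Y) = 0
u_1(B vs P,Y) = 8
u_1(C vs P,Y) = 8
u_1(D vs P,Y) = 4
u_1(E vs P,Y) = 5
max payoff 8 at {B,C}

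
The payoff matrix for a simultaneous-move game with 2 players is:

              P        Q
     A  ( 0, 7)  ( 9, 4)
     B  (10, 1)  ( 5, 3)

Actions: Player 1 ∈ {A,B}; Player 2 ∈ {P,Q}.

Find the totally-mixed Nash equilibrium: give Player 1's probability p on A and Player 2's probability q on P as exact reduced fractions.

P1 indiff ⇒ q·0+(1-q)·9 = q·10+(1-q)·5 ⇒ q(-10) = (1-q)(-4) ⇒ q = 2/7
P2 indiff ⇒ p·7+(1-p)·1 = p·4+(1-p)·3 ⇒ p(3) = (1-p)(2) ⇒ p = 2/5

P1 mixes 2/5 on A; P2 mixes 2/7 on P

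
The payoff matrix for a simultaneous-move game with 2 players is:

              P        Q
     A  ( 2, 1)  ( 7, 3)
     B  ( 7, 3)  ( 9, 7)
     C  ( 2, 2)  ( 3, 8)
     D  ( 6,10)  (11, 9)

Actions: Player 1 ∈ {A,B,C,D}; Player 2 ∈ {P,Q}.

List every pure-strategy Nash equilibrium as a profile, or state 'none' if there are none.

(A,P): not NE [P1→B gives 7>2; P2→Q gives 3>1]
(A,Q): not NE [P1→D gives 11>7]
(B,P): not NE [P2→Q gives 7>3]
(B,Q): not NE [P1→D gives 11>9]
(C,P): not NE [P1→B gives 7>2; P2→Q gives 8>2]
(C,Q): not NE [P1→D gives 11>3]
(D,P): not NE [P1→B gives 7>6]
(D,Q): not NE [P2→P gives 10>9]

PSNE: ∅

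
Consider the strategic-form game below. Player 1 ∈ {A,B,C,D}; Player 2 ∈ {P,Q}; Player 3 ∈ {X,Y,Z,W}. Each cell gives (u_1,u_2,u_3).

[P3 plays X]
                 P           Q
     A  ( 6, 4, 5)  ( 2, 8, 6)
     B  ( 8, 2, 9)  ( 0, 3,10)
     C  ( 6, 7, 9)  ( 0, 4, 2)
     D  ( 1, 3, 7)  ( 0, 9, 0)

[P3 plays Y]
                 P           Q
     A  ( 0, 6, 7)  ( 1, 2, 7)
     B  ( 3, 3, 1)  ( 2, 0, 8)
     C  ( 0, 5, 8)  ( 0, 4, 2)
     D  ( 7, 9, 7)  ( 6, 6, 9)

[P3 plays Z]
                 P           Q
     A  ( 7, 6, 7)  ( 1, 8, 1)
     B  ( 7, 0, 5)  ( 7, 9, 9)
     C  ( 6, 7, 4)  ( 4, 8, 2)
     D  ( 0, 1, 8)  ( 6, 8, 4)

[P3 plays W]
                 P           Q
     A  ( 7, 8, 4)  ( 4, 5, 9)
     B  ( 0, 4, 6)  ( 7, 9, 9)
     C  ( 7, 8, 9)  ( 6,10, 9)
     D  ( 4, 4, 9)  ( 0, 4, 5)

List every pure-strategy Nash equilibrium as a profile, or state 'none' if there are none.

No pure NE.

(A,P,X): not NE [P1→B gives 8>6; P2→Q gives 8>4; P3→Z gives 7>5]
(A,P,Y): not NE [P1→D gives 7>0]
(A,P,Z): not NE [P2→Q gives 8>6]
(A,P,W): not NE [P3→Z gives 7>4]
(A,Q,X): not NE [P3→W gives 9>6]
(A,Q,Y): not NE [P1→D gives 6>1; P2→P gives 6>2; P3→W gives 9>7]
(A,Q,Z): not NE [P1→B gives 7>1; P3→W gives 9>1]
(A,Q,W): not NE [P1→B gives 7>4; P2→P gives 8>5]
(B,P,X): not NE [P2→Q gives 3>2]
(B,P,Y): not NE [P1→D gives 7>3; P3→X gives 9>1]
(B,P,Z): not NE [P2→Q gives 9>0; P3→X gives 9>5]
(B,P,W): not NE [P1→C gives 7>0; P2→Q gives 9>4; P3→X gives 9>6]
(B,Q,X): not NE [P1→A gives 2>0]
(B,Q,Y): not NE [P1→D gives 6>2; P2→P gives 3>0; P3→X gives 10>8]
(B,Q,Z): not NE [P3→X gives 10>9]
(B,Q,W): not NE [P3→X gives 10>9]
(C,P,X): not NE [P1→B gives 8>6]
(C,P,Y): not NE [P1→D gives 7>0; P3→W gives 9>8]
(C,P,Z): not NE [P1→B gives 7>6; P2→Q gives 8>7; P3→W gives 9>4]
(C,P,W): not NE [P2→Q gives 10>8]
(C,Q,X): not NE [P1→A gives 2>0; P2→P gives 7>4; P3→W gives 9>2]
(C,Q,Y): not NE [P1→D gives 6>0; P2→P gives 5>4; P3→W gives 9>2]
(C,Q,Z): not NE [P1→B gives 7>4; P3→W gives 9>2]
(C,Q,W): not NE [P1→B gives 7>6]
(D,P,X): not NE [P1→B gives 8>1; P2→Q gives 9>3; P3→W gives 9>7]
(D,P,Y): not NE [P3→W gives 9>7]
(D,P,Z): not NE [P1→B gives 7>0; P2→Q gives 8>1; P3→W gives 9>8]
(D,P,W): not NE [P1→C gives 7>4]
(D,Q,X): not NE [P1→A gives 2>0; P3→Y gives 9>0]
(D,Q,Y): not NE [P2→P gives 9>6]
(D,Q,Z): not NE [P1→B gives 7>6; P3→Y gives 9>4]
(D,Q,W): not NE [P1→B gives 7>0; P3→Y gives 9>5]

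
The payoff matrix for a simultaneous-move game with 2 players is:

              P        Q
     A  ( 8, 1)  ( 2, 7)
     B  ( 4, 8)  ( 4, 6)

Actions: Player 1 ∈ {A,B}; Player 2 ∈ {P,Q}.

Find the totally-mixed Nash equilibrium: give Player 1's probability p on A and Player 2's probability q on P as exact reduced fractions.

P1 indiff ⇒ q·8+(1-q)·2 = q·4+(1-q)·4 ⇒ q(4) = (1-q)(2) ⇒ q = 1/3
P2 indiff ⇒ p·1+(1-p)·8 = p·7+(1-p)·6 ⇒ p(-6) = (1-p)(-2) ⇒ p = 1/4

P1 mixes 1/4 on A; P2 mixes 1/3 on P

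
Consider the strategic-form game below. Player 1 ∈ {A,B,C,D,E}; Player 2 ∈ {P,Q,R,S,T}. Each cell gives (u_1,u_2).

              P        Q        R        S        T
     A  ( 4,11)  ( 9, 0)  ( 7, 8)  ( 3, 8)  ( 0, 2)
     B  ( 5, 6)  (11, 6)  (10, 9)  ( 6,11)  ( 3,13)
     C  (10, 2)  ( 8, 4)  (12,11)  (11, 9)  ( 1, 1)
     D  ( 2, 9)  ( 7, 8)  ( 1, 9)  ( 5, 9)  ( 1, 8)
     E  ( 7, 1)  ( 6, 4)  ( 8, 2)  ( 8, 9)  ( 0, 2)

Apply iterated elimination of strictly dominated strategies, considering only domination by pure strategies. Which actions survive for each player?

Remaining: P1:{B,C} P2:{R,S,T}

P1 drop A (B beats it: P:5>4 Q:11>9 R:10>7 S:6>3 T:3>0)
P1 drop D (B beats it: P:5>2 Q:11>7 R:10>1 S:6>5 T:3>1)
P1 drop E (C beats it: P:10>7 Q:8>6 R:12>8 S:11>8 T:1>0)
P2 drop P (R beats it: B:9>6 C:11>2)
P2 drop Q (R beats it: B:9>6 C:11>4)
P1→{B,C} P2→{R,S,T}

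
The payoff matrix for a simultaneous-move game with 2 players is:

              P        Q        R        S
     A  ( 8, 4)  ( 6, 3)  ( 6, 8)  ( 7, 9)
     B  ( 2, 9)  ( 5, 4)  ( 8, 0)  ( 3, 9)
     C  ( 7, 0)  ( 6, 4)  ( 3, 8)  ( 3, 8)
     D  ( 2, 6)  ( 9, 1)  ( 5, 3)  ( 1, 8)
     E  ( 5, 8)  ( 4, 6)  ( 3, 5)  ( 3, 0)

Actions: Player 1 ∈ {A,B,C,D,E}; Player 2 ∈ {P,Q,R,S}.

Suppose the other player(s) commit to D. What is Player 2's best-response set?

u_2(P vs D) = 6
u_2(Q vs D) = 1
u_2(R vs D) = 3
u_2(S vs D) = 8
max payoff 8 at {S}

argmax u_2 = {S}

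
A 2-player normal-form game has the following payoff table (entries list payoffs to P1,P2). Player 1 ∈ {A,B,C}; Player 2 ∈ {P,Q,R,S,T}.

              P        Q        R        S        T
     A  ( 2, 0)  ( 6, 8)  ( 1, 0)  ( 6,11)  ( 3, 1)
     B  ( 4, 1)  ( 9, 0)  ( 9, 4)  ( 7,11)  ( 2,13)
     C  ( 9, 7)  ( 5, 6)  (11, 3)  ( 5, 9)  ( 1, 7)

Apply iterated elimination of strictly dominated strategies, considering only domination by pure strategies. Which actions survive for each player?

P2 drop P (S beats it: A:11>0 B:11>1 C:9>7)
P2 drop Q (S beats it: A:11>8 B:11>0 C:9>6)
P2 drop R (S beats it: A:11>0 B:11>4 C:9>3)
P1 drop C (A beats it: S:6>5 T:3>1)
P1→{A,B} P2→{S,T}

Survivors P1:{A,B} P2:{S,T}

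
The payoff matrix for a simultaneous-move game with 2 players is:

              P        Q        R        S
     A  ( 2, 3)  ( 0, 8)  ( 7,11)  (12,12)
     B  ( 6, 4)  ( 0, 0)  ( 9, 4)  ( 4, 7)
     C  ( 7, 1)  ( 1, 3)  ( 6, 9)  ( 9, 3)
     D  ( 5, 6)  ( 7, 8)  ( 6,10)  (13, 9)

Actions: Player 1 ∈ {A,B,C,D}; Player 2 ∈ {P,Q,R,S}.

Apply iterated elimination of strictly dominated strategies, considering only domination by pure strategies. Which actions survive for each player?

P2 drop P (S beats it: A:12>3 B:7>4 C:3>1 D:9>6)
P2 drop Q (R beats it: A:11>8 B:4>0 C:9>3 D:10>8)
P1 drop C (A beats it: R:7>6 S:12>9)
P1→{A,B,D} P2→{R,S}

Remaining: P1:{A,B,D} P2:{R,S}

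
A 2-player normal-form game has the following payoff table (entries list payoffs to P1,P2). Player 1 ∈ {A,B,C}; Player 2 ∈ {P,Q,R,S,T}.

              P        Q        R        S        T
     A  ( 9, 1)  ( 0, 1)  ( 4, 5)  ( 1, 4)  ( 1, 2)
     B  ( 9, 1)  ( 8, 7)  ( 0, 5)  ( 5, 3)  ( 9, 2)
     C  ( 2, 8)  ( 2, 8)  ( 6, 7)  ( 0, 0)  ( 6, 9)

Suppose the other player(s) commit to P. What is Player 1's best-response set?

P1 best: {A,B}

u_1(A vs P) = 9
u_1(B vs P) = 9
u_1(C vs P) = 2
max payoff 9 at {A,B}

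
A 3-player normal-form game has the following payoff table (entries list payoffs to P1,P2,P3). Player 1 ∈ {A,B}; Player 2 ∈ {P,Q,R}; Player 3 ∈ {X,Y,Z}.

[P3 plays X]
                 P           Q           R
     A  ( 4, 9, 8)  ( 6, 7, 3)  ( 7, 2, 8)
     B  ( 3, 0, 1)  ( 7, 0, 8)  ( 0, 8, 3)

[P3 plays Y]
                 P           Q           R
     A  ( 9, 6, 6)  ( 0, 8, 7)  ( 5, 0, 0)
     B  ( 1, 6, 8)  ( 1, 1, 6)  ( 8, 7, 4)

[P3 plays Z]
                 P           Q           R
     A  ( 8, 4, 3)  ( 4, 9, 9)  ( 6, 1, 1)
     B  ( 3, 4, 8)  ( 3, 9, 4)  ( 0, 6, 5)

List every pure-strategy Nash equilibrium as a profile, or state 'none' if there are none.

NE set: (A,P,X), (A,Q,Z)

(A,P,X): NE
(A,P,Y): not NE [P2→Q gives 8>6; P3→X gives 8>6]
(A,P,Z): not NE [P2→Q gives 9>4; P3→X gives 8>3]
(A,Q,X): not NE [P1→B gives 7>6; P2→P gives 9>7; P3→Z gives 9>3]
(A,Q,Y): not NE [P1→B gives 1>0; P3→Z gives 9>7]
(A,Q,Z): NE
(A,R,X): not NE [P2→P gives 9>2]
(A,R,Y): not NE [P1→B gives 8>5; P2→Q gives 8>0; P3→X gives 8>0]
(A,R,Z): not NE [P2→Q gives 9>1; P3→X gives 8>1]
(B,P,X): not NE [P1→A gives 4>3; P2→R gives 8>0; P3→Z gives 8>1]
(B,P,Y): not NE [P1→A gives 9>1; P2→R gives 7>6]
(B,P,Z): not NE [P1→A gives 8>3; P2→Q gives 9>4]
(B,Q,X): not NE [P2→R gives 8>0]
(B,Q,Y): not NE [P2→R gives 7>1; P3→X gives 8>6]
(B,Q,Z): not NE [P1→A gives 4>3; P3→X gives 8>4]
(B,R,X): not NE [P1→A gives 7>0; P3→Z gives 5>3]
(B,R,Y): not NE [P3→Z gives 5>4]
(B,R,Z): not NE [P1→A gives 6>0; P2→Q gives 9>6]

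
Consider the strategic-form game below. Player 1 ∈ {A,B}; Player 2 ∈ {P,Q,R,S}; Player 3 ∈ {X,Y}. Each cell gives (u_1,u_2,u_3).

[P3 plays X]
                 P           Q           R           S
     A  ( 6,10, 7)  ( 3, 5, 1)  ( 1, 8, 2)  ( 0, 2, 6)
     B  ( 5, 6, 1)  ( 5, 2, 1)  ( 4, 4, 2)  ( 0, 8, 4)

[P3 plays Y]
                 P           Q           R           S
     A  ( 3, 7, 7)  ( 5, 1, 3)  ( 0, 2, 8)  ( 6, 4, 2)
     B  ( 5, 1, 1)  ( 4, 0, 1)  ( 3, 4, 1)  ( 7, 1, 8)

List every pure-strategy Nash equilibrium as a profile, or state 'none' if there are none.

Nash profiles: (A,P,X)

(A,P,X): NE
(A,P,Y): not NE [P1→B gives 5>3]
(A,Q,X): not NE [P1→B gives 5>3; P2→P gives 10>5; P3→Y gives 3>1]
(A,Q,Y): not NE [P2→P gives 7>1]
(A,R,X): not NE [P1→B gives 4>1; P2→P gives 10>8; P3→Y gives 8>2]
(A,R,Y): not NE [P1→B gives 3>0; P2→P gives 7>2]
(A,S,X): not NE [P2→P gives 10>2]
(A,S,Y): not NE [P1→B gives 7>6; P2→P gives 7>4; P3→X gives 6>2]
(B,P,X): not NE [P1→A gives 6>5; P2→S gives 8>6]
(B,P,Y): not NE [P2→R gives 4>1]
(B,Q,X): not NE [P2→S gives 8>2]
(B,Q,Y): not NE [P1→A gives 5>4; P2→R gives 4>0]
(B,R,X): not NE [P2→S gives 8>4]
(B,R,Y): not NE [P3→X gives 2>1]
(B,S,X): not NE [P3→Y gives 8>4]
(B,S,Y): not NE [P2→R gives 4>1]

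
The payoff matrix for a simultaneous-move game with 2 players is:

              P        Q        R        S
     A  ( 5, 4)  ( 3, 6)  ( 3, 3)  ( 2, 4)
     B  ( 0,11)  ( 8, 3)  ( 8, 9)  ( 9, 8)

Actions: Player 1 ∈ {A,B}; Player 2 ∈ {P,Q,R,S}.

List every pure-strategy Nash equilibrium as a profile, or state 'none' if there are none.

(A,P): not NE [P2→Q gives 6>4]
(A,Q): not NE [P1→B gives 8>3]
(A,R): not NE [P1→B gives 8>3; P2→Q gives 6>3]
(A,S): not NE [P1→B gives 9>2; P2→Q gives 6>4]
(B,P): not NE [P1→A gives 5>0]
(B,Q): not NE [P2→P gives 11>3]
(B,R): not NE [P2→P gives 11>9]
(B,S): not NE [P2→P gives 11>8]

PSNE: ∅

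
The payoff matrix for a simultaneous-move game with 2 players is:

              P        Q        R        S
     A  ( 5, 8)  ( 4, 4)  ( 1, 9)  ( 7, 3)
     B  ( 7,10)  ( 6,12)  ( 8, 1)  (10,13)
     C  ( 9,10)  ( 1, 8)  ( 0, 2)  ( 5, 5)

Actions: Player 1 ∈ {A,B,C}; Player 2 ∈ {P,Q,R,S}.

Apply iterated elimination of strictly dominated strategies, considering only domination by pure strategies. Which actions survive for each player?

P1 drop A (B beats it: P:7>5 Q:6>4 R:8>1 S:10>7)
P2 drop R (P beats it: B:10>1 C:10>2)
P1→{B,C} P2→{P,Q,S}

IESDS → P1:{B,C} P2:{P,Q,S}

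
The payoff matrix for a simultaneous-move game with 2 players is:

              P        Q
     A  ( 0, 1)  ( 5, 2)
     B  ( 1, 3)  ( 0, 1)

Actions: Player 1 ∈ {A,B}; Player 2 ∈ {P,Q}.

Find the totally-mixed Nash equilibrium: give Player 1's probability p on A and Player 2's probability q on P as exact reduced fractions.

P1 mixes 2/3 on A; P2 mixes 5/6 on P

P1 indiff ⇒ q·0+(1-q)·5 = q·1+(1-q)·0 ⇒ q(-1) = (1-q)(-5) ⇒ q = 5/6
P2 indiff ⇒ p·1+(1-p)·3 = p·2+(1-p)·1 ⇒ p(-1) = (1-p)(-2) ⇒ p = 2/3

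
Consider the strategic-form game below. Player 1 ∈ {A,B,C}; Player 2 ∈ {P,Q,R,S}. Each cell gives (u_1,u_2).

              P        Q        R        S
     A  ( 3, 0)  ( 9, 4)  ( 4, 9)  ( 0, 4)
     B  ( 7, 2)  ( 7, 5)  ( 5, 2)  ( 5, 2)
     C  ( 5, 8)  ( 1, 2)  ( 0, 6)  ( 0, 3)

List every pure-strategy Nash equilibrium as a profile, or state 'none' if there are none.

(A,P): not NE [P1→B gives 7>3; P2→R gives 9>0]
(A,Q): not NE [P2→R gives 9>4]
(A,R): not NE [P1→B gives 5>4]
(A,S): not NE [P1→B gives 5>0; P2→R gives 9>4]
(B,P): not NE [P2→Q gives 5>2]
(B,Q): not NE [P1→A gives 9>7]
(B,R): not NE [P2→Q gives 5>2]
(B,S): not NE [P2→Q gives 5>2]
(C,P): not NE [P1→B gives 7>5]
(C,Q): not NE [P1→A gives 9>1; P2→P gives 8>2]
(C,R): not NE [P1→B gives 5>0; P2→P gives 8>6]
(C,S): not NE [P1→B gives 5>0; P2→P gives 8>3]

Equilibria: none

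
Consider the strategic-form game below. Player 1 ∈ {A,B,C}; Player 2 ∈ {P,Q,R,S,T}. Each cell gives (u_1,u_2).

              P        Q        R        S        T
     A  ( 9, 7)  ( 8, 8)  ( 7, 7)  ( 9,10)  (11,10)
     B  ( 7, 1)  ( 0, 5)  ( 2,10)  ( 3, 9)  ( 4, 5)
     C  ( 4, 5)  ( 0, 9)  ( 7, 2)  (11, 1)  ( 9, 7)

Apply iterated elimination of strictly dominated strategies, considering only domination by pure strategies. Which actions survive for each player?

P1 drop B (A beats it: P:9>7 Q:8>0 R:7>2 S:9>3 T:11>4)
P2 drop P (Q beats it: A:8>7 C:9>5)
P2 drop R (Q beats it: A:8>7 C:9>2)
P1→{A,C} P2→{Q,S,T}

Remaining: P1:{A,C} P2:{Q,S,T}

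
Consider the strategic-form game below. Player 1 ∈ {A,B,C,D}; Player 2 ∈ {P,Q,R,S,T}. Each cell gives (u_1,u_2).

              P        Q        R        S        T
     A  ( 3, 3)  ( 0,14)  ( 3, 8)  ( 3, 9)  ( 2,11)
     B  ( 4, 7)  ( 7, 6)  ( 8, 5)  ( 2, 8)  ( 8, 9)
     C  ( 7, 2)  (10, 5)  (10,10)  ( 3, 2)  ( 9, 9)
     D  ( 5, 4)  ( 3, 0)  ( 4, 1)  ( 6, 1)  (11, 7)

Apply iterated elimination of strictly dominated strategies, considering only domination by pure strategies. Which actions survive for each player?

IESDS → P1:{C,D} P2:{R,T}

P1 drop A (D beats it: P:5>3 Q:3>0 R:4>3 S:6>3 T:11>2)
P1 drop B (C beats it: P:7>4 Q:10>7 R:10>8 S:3>2 T:9>8)
P2 drop P (T beats it: C:9>2 D:7>4)
P2 drop Q (R beats it: C:10>5 D:1>0)
P2 drop S (T beats it: C:9>2 D:7>1)
P1→{C,D} P2→{R,T}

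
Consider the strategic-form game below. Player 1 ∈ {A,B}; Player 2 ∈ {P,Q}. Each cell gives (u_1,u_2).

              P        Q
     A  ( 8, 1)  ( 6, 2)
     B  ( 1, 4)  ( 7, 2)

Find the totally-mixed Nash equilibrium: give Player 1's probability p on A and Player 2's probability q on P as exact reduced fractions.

P1 mixes 2/3 on A; P2 mixes 1/8 on P

P1 indiff ⇒ q·8+(1-q)·6 = q·1+(1-q)·7 ⇒ q(7) = (1-q)(1) ⇒ q = 1/8
P2 indiff ⇒ p·1+(1-p)·4 = p·2+(1-p)·2 ⇒ p(-1) = (1-p)(-2) ⇒ p = 2/3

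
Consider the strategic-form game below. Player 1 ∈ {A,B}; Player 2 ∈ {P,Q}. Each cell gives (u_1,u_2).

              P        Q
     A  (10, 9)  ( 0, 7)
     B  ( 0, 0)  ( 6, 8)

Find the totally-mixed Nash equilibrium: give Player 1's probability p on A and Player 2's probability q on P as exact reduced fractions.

p=4/5, q=3/8

P1 indiff ⇒ q·10+(1-q)·0 = q·0+(1-q)·6 ⇒ q(10) = (1-q)(6) ⇒ q = 3/8
P2 indiff ⇒ p·9+(1-p)·0 = p·7+(1-p)·8 ⇒ p(2) = (1-p)(8) ⇒ p = 4/5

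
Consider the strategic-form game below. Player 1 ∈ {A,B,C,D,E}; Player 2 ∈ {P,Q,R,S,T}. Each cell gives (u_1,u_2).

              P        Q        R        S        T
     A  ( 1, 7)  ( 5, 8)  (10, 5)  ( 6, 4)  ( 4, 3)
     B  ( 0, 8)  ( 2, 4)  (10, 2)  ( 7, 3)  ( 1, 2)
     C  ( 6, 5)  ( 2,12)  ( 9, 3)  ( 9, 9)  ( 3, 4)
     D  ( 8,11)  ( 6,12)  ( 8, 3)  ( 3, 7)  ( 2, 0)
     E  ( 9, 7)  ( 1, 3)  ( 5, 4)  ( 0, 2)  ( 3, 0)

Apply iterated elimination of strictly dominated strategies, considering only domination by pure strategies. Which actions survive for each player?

IESDS → P1:{D,E} P2:{P,Q}

P2 drop R (P beats it: A:7>5 B:8>2 C:5>3 D:11>3 E:7>4)
P2 drop S (Q beats it: A:8>4 B:4>3 C:12>9 D:12>7 E:3>2)
P1 drop B (A beats it: P:1>0 Q:5>2 T:4>1)
P2 drop T (P beats it: A:7>3 C:5>4 D:11>0 E:7>0)
P1 drop A (D beats it: P:8>1 Q:6>5)
P1 drop C (D beats it: P:8>6 Q:6>2)
P1→{D,E} P2→{P,Q}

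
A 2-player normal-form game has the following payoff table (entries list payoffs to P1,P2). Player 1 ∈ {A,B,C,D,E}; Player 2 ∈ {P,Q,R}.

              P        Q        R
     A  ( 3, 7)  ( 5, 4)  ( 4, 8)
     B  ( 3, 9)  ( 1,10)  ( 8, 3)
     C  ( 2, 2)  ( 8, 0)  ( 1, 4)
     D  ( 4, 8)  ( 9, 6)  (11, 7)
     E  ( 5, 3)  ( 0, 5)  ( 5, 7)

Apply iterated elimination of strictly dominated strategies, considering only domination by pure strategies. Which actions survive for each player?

IESDS → P1:{D,E} P2:{P,R}

P1 drop A (D beats it: P:4>3 Q:9>5 R:11>4)
P1 drop B (D beats it: P:4>3 Q:9>1 R:11>8)
P1 drop C (D beats it: P:4>2 Q:9>8 R:11>1)
P2 drop Q (R beats it: D:7>6 E:7>5)
P1→{D,E} P2→{P,R}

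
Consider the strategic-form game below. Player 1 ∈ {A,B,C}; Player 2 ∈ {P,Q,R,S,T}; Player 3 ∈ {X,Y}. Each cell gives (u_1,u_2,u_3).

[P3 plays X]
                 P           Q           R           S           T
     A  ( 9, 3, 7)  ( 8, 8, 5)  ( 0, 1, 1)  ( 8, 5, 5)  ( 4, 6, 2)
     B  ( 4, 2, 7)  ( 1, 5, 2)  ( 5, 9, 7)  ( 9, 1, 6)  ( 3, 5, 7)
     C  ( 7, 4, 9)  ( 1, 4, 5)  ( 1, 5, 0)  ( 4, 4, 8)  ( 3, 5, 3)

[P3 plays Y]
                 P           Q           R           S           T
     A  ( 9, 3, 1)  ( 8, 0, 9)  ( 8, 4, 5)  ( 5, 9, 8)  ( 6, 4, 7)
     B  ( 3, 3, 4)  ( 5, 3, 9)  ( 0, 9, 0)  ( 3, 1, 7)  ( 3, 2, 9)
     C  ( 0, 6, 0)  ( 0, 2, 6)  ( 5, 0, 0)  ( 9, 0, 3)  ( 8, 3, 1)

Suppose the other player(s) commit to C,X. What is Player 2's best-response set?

P2 best: {R,T}

u_2(P vs C,X) = 4
u_2(Q vs C,X) = 4
u_2(R vs C,X) = 5
u_2(S vs C,X) = 4
u_2(T vs C,X) = 5
max payoff 5 at {R,T}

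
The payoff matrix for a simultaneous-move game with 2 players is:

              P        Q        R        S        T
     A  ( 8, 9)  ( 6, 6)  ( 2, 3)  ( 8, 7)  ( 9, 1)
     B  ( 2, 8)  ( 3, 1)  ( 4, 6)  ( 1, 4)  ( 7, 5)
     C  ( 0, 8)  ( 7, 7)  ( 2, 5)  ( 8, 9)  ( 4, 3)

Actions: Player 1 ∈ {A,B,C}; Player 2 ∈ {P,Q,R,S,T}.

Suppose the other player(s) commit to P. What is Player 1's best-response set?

argmax u_1 = {A}

u_1(A vs P) = 8
u_1(B vs P) = 2
u_1(C vs P) = 0
max payoff 8 at {A}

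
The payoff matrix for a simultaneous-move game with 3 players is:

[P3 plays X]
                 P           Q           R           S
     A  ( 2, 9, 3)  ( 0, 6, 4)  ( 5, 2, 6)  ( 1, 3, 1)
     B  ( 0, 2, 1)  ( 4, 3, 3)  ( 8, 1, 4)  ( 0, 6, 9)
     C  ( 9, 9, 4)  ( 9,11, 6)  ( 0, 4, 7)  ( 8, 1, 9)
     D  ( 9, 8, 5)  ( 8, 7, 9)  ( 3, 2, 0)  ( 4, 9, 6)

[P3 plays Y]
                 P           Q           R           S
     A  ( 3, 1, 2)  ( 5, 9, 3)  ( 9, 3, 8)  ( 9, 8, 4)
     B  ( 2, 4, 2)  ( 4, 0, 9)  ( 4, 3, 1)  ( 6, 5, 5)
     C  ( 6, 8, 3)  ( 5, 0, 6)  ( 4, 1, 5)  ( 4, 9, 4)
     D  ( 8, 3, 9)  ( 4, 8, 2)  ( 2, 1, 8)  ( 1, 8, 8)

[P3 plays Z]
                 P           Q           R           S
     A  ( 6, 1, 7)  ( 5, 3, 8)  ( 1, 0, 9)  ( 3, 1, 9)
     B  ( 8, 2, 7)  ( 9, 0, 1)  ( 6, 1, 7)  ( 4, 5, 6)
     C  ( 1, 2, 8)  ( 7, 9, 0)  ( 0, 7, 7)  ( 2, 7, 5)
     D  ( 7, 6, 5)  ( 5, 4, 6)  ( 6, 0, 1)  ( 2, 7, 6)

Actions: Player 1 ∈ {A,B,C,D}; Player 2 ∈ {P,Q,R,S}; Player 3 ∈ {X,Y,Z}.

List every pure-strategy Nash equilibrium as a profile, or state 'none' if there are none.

(A,P,X): not NE [P1→D gives 9>2; P3→Z gives 7>3]
(A,P,Y): not NE [P1→D gives 8>3; P2→Q gives 9>1; P3→Z gives 7>2]
(A,P,Z): not NE [P1→B gives 8>6; P2→Q gives 3>1]
(A,Q,X): not NE [P1→C gives 9>0; P2→P gives 9>6; P3→Z gives 8>4]
(A,Q,Y): not NE [P3→Z gives 8>3]
(A,Q,Z): not NE [P1→B gives 9>5]
(A,R,X): not NE [P1→B gives 8>5; P2→P gives 9>2; P3→Z gives 9>6]
(A,R,Y): not NE [P2→Q gives 9>3; P3→Z gives 9>8]
(A,R,Z): not NE [P1→D gives 6>1; P2→Q gives 3>0]
(A,S,X): not NE [P1→C gives 8>1; P2→P gives 9>3; P3→Z gives 9>1]
(A,S,Y): not NE [P2→Q gives 9>8; P3→Z gives 9>4]
(A,S,Z): not NE [P1→B gives 4>3; P2→Q gives 3>1]
(B,P,X): not NE [P1→D gives 9>0; P2→S gives 6>2; P3→Z gives 7>1]
(B,P,Y): not NE [P1→D gives 8>2; P2→S gives 5>4; P3→Z gives 7>2]
(B,P,Z): not NE [P2→S gives 5>2]
(B,Q,X): not NE [P1→C gives 9>4; P2→S gives 6>3; P3→Y gives 9>3]
(B,Q,Y): not NE [P1→C gives 5>4; P2→S gives 5>0]
(B,Q,Z): not NE [P2→S gives 5>0; P3→Y gives 9>1]
(B,R,X): not NE [P2→S gives 6>1; P3→Z gives 7>4]
(B,R,Y): not NE [P1→A gives 9>4; P2→S gives 5>3; P3→Z gives 7>1]
(B,R,Z): not NE [P2→S gives 5>1]
(B,S,X): not NE [P1→C gives 8>0]
(B,S,Y): not NE [P1→A gives 9>6; P3→X gives 9>5]
(B,S,Z): not NE [P3→X gives 9>6]
(C,P,X): not NE [P2→Q gives 11>9; P3→Z gives 8>4]
(C,P,Y): not NE [P1→D gives 8>6; P2→S gives 9>8; P3→Z gives 8>3]
(C,P,Z): not NE [P1→B gives 8>1; P2→Q gives 9>2]
(C,Q,X): NE
(C,Q,Y): not NE [P2→S gives 9>0]
(C,Q,Z): not NE [P1→B gives 9>7; P3→Y gives 6>0]
(C,R,X): not NE [P1→B gives 8>0; P2→Q gives 11>4]
(C,R,Y): not NE [P1→A gives 9>4; P2→S gives 9>1; P3→Z gives 7>5]
(C,R,Z): not NE [P1→D gives 6>0; P2→Q gives 9>7]
(C,S,X): not NE [P2→Q gives 11>1]
(C,S,Y): not NE [P1→A gives 9>4; P3→X gives 9>4]
(C,S,Z): not NE [P1→B gives 4>2; P2→Q gives 9>7; P3→X gives 9>5]
(D,P,X): not NE [P2→S gives 9>8; P3→Y gives 9>5]
(D,P,Y): not NE [P2→S gives 8>3]
(D,P,Z): not NE [P1→B gives 8>7; P2→S gives 7>6; P3→Y gives 9>5]
(D,Q,X): not NE [P1→C gives 9>8; P2→S gives 9>7]
(D,Q,Y): not NE [P1→C gives 5>4; P3→X gives 9>2]
(D,Q,Z): not NE [P1→B gives 9>5; P2→S gives 7>4; P3→X gives 9>6]
(D,R,X): not NE [P1→B gives 8>3; P2→S gives 9>2; P3→Y gives 8>0]
(D,R,Y): not NE [P1→A gives 9>2; P2→S gives 8>1]
(D,R,Z): not NE [P2→S gives 7>0; P3→Y gives 8>1]
(D,S,X): not NE [P1→C gives 8>4; P3→Y gives 8>6]
(D,S,Y): not NE [P1→A gives 9>1]
(D,S,Z): not NE [P1→B gives 4>2; P3→Y gives 8>6]

NE set: (C,Q,X)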